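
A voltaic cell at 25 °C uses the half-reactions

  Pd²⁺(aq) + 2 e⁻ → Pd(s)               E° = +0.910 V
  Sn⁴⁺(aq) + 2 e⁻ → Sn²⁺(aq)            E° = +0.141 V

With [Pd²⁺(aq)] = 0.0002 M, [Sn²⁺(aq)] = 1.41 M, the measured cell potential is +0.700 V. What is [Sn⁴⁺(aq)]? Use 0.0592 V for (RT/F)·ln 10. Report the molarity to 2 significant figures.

With Pd²⁺/Pd at the cathode and Sn⁴⁺/Sn²⁺ at the anode, E°cell = +0.910 − (+0.141) = +0.769 V (n = 2).
Rearranging E = E° − (0.0592/n)·log Q gives log Q = 2(+0.769 − (+0.700))/0.0592 = 2.331.
For Pd²⁺(aq) + Sn²⁺(aq) → Pd(s) + Sn⁴⁺(aq), the reaction quotient is Q = [Sn⁴⁺(aq)] / ([Pd²⁺(aq)]·[Sn²⁺(aq)]).
Isolating [Sn⁴⁺(aq)] in Q = 10^{2.331} yields log [Sn⁴⁺(aq)] = −1.219, i.e. 0.060 M.

0.060 M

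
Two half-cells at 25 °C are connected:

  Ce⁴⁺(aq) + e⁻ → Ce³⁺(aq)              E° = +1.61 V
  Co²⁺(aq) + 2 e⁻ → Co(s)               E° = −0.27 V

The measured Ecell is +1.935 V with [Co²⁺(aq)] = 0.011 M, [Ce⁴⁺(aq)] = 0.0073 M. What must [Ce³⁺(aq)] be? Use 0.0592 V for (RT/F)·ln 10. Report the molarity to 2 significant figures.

0.0082 M

The Ce⁴⁺/Ce³⁺ couple has the larger reduction potential, so it is the cathode: E°cell = +1.61 − (−0.27) = +1.88 V and n = 2.
Rearranging E = E° − (0.0592/n)·log Q gives log Q = 2(+1.88 − (+1.935))/0.0592 = −1.858.
For 2 Ce⁴⁺(aq) + Co(s) → 2 Ce³⁺(aq) + Co²⁺(aq), the reaction quotient is Q = ([Ce³⁺(aq)]^2·[Co²⁺(aq)]) / [Ce⁴⁺(aq)]^2.
Solving for the unknown gives log [Ce³⁺(aq)] = −2.086, so [Ce³⁺(aq)] ≈ 0.0082 M.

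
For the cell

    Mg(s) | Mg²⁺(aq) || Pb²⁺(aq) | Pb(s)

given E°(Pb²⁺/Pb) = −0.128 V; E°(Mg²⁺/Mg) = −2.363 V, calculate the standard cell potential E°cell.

+2.235 V

By convention the left-hand electrode in cell notation is the anode (oxidation) and the right-hand electrode is the cathode (reduction).
E°cell = E°(right) − E°(left) = −0.128 − (−2.363) = +2.235 V.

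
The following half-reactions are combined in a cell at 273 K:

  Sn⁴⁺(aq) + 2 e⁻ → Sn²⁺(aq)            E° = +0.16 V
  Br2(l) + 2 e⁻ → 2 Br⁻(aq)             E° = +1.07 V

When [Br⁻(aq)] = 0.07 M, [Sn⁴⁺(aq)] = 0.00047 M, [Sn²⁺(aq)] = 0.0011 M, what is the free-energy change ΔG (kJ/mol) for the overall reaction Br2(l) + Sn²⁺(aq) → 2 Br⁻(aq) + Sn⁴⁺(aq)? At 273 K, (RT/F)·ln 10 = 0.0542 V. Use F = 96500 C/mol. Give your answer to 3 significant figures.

With Br₂/Br⁻ reduced at the cathode, E°cell = +1.07 − (+0.16) = +0.91 V and n = 2.
Q = ([Br⁻(aq)]^2·[Sn⁴⁺(aq)]) / [Sn²⁺(aq)] = 0.00209, so log Q = −2.679 and E = +0.91 − (0.0542/2)(−2.679) = +0.9826 V.
Then ΔG = −nFE = −2 × 96500 × +0.9826 J/mol = −190 kJ/mol.

−190 kJ/mol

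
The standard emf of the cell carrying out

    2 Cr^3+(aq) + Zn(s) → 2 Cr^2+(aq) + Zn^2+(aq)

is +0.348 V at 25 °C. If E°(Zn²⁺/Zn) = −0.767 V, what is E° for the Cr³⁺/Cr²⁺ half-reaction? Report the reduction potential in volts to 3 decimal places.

−0.419 V

In the reaction as written the Cr³⁺/Cr²⁺ couple is reduced (cathode) and Zn²⁺/Zn is oxidized (anode), so E°cell = E°(Cr³⁺/Cr²⁺) − E°(Zn²⁺/Zn).
E°(Cr³⁺/Cr²⁺) = E°cell + E°(anode) = +0.348 + (−0.767) = −0.419 V.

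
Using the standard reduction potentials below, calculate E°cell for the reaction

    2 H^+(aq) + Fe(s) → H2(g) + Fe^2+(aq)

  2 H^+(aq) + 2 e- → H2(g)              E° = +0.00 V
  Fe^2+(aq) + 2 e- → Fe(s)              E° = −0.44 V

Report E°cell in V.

+0.44 V

In the reaction as written, H^+(aq) is reduced (cathode) and Fe^2+(aq) is produced by oxidation at the anode.
E°cell = E°(cathode) − E°(anode) = +0.00 − (−0.44) = +0.44 V.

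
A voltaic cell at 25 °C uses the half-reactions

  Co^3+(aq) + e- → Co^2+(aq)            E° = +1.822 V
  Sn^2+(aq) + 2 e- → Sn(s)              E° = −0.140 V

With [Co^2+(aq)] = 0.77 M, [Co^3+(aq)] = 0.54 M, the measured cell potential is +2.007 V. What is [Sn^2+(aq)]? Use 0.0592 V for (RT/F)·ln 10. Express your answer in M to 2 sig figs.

0.015 M

Co³⁺/Co²⁺ is the cathode (higher E°); E°cell = +1.822 − (−0.140) = +1.962 V with n = 2.
Rearranging E = E° − (0.0592/n)·log Q gives log Q = 2(+1.962 − (+2.007))/0.0592 = −1.520.
For 2 Co^3+(aq) + Sn(s) → 2 Co^2+(aq) + Sn^2+(aq), the reaction quotient is Q = ([Co^2+(aq)]^2·[Sn^2+(aq)]) / [Co^3+(aq)]^2.
Isolating [Sn^2+(aq)] in Q = 10^{−1.520} yields log [Sn^2+(aq)] = −1.828, i.e. 0.015 M.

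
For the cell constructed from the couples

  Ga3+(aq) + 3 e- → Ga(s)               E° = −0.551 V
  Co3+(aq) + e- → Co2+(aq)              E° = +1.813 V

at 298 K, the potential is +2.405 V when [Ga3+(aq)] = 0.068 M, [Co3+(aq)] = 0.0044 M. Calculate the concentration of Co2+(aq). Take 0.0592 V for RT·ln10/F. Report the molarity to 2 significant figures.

With Co³⁺/Co²⁺ at the cathode and Ga³⁺/Ga at the anode, E°cell = +1.813 − (−0.551) = +2.364 V (n = 3).
From the Nernst equation, log Q = n(E° − E)/0.0592 = 3·(+2.364 − (+2.405))/0.0592 = −2.078.
For 3 Co3+(aq) + Ga(s) → 3 Co2+(aq) + Ga3+(aq), the reaction quotient is Q = ([Co2+(aq)]^3·[Ga3+(aq)]) / [Co3+(aq)]^3.
Solving for the unknown gives log [Co2+(aq)] = −2.660, so [Co2+(aq)] ≈ 0.0022 M.

0.0022 M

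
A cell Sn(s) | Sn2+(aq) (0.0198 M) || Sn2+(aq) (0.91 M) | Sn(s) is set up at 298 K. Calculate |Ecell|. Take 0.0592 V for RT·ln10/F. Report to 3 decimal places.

For a concentration cell E°cell = 0, since both electrodes use the same couple.
The compartment with the higher Sn2+(aq) concentration (0.91 M) acts as the cathode; ions are reduced there and produced at the dilute (0.0198 M) anode.
With n = 2, Ecell = −(0.0592/2)·log([dilute]/[conc]) = −(0.0592/2)·log(0.0198/0.91) = +0.049 V.

0.049 V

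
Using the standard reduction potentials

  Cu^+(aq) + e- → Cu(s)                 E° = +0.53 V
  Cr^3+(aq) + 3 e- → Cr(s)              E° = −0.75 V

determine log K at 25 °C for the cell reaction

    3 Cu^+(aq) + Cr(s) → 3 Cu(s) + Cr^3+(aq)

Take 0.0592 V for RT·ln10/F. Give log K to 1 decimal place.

log K = 64.9

The Cu⁺/Cu couple is reduced (cathode); E°cell = +0.53 − (−0.75) = +1.28 V with n = 3.
At equilibrium E = 0, so log K = nE°cell / 0.0592 = (3)(+1.28) / 0.0592 = 64.9.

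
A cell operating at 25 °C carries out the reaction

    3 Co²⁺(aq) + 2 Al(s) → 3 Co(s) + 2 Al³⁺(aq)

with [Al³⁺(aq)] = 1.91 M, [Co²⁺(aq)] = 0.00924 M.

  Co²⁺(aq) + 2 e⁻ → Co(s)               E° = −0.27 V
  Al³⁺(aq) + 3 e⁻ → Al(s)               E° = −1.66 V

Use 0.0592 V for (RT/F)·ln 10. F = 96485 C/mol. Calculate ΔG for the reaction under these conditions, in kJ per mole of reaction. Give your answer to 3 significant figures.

The standard cell potential is −0.27 − (−1.66) = +1.39 V, with n = 6 electrons in the balanced equation.
Q = [Al³⁺(aq)]^2 / [Co²⁺(aq)]^3 = 4.62×10^6, so log Q = 6.665 and E = +1.39 − (0.0592/6)(6.665) = +1.3242 V.
Then ΔG = −nFE = −6 × 96485 × +1.3242 J/mol = −767 kJ/mol.

−767 kJ/mol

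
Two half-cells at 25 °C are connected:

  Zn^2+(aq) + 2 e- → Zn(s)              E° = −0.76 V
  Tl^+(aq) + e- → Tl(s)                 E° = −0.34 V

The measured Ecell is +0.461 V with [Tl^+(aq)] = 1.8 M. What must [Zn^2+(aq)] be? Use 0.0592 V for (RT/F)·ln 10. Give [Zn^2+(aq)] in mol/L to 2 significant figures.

0.13 M

The Tl⁺/Tl couple has the larger reduction potential, so it is the cathode: E°cell = −0.34 − (−0.76) = +0.42 V and n = 2.
Rearranging E = E° − (0.0592/n)·log Q gives log Q = 2(+0.42 − (+0.461))/0.0592 = −1.385.
Balancing electrons gives 2 Tl^+(aq) + Zn(s) → 2 Tl(s) + Zn^2+(aq); thus Q = [Zn^2+(aq)] / [Tl^+(aq)]^2.
Substituting the known concentrations and solving, log [Zn^2+(aq)] = −0.874 and [Zn^2+(aq)] = 0.13 M.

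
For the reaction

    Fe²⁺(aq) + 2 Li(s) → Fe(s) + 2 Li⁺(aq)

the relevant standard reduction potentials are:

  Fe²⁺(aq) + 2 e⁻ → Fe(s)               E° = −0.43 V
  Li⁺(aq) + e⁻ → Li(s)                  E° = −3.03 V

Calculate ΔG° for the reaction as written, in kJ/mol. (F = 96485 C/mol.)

−502 kJ/mol

In the reaction as written Fe²⁺(aq) is reduced, so the Fe²⁺/Fe couple is the cathode and Li⁺/Li is the anode.
E°cell = −0.43 − (−3.03) = +2.60 V; balancing electrons gives n = 2.
ΔG° = −nFE°cell = −(2)(96485)(+2.60) J/mol = −502 kJ/mol.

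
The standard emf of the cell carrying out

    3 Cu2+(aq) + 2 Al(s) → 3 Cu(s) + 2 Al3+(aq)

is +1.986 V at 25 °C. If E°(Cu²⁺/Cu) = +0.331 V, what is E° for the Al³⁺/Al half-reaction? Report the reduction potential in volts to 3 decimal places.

In the reaction as written the Cu²⁺/Cu couple is reduced (cathode) and Al³⁺/Al is oxidized (anode), so E°cell = E°(Cu²⁺/Cu) − E°(Al³⁺/Al).
E°(Al³⁺/Al) = E°(cathode) − E°cell = +0.331 − (+1.986) = −1.655 V.

−1.655 V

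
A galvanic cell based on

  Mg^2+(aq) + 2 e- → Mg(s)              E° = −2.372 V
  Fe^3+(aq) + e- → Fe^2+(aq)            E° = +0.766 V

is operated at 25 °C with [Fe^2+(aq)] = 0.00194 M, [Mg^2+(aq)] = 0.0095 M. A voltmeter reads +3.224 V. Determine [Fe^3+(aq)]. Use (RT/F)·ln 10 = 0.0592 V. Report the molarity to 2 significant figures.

Fe³⁺/Fe²⁺ is the cathode (higher E°); E°cell = +0.766 − (−2.372) = +3.138 V with n = 2.
Since E = E° − (0.0592/n)·log Q, log Q = n(E° − E)/0.0592 = −2.905.
Balancing electrons gives 2 Fe^3+(aq) + Mg(s) → 2 Fe^2+(aq) + Mg^2+(aq); thus Q = ([Fe^2+(aq)]^2·[Mg^2+(aq)]) / [Fe^3+(aq)]^2.
Isolating [Fe^3+(aq)] in Q = 10^{−2.905} yields log [Fe^3+(aq)] = −2.271, i.e. 0.0054 M.

0.0054 M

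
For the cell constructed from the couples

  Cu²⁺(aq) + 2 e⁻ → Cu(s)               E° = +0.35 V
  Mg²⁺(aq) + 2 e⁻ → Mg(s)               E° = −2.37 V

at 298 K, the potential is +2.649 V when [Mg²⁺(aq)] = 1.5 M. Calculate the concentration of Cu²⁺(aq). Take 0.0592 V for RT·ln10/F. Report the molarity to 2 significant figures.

0.0060 M

Cu²⁺/Cu is the cathode (higher E°); E°cell = +0.35 − (−2.37) = +2.72 V with n = 2.
Rearranging E = E° − (0.0592/n)·log Q gives log Q = 2(+2.72 − (+2.649))/0.0592 = 2.399.
For Cu²⁺(aq) + Mg(s) → Cu(s) + Mg²⁺(aq), the reaction quotient is Q = [Mg²⁺(aq)] / [Cu²⁺(aq)].
Substituting the known concentrations and solving, log [Cu²⁺(aq)] = −2.223 and [Cu²⁺(aq)] = 0.0060 M.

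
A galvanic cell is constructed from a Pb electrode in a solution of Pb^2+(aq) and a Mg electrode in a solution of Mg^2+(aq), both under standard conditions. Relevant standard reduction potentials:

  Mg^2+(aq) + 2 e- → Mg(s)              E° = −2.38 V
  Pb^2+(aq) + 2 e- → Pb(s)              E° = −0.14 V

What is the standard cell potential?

Of the two couples in this cell, the one with the more positive reduction potential is reduced at the cathode: here that is Pb²⁺/Pb (−0.14 V); Mg²⁺/Mg (−2.38 V) is the anode.
E°cell = E°(cathode) − E°(anode) = −0.14 − (−2.38) = +2.24 V.

+2.24 V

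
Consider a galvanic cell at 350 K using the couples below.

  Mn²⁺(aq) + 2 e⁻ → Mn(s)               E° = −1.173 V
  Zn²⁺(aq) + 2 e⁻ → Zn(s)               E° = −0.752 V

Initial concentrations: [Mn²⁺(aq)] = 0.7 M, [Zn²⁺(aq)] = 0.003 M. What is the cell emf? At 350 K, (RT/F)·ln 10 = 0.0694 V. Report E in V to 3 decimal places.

+0.339 V

Since E°(Zn²⁺/Zn) > E°(Mn²⁺/Mn), Zn²⁺/Zn serves as the cathode.
E°cell = E°cat − E°an = −0.752 − (−1.173) = +0.421 V; n = 2.
For the overall reaction Zn²⁺(aq) + Mn(s) → Zn(s) + Mn²⁺(aq), Q = [Mn²⁺(aq)] / [Zn²⁺(aq)] = 233, giving log Q = 2.368.
By the Nernst equation, E = +0.421 − (0.0694/2)·(2.368) = +0.339 V.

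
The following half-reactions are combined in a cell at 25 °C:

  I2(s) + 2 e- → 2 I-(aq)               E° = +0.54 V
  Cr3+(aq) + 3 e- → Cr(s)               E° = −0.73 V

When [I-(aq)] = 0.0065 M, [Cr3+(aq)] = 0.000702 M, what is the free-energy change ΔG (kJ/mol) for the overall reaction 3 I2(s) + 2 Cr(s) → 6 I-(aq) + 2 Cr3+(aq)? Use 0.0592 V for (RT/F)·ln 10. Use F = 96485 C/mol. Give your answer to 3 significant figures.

E°cell = +0.54 − (−0.73) = +1.27 V; the balanced reaction transfers n = 6 electrons.
The reaction quotient is [I-(aq)]^6·[Cr3+(aq)]^2 = 3.72×10^−20; by Nernst, E = +1.27 − (0.0592/6)(−19.430) = +1.4617 V.
Finally ΔG = −nFE = −(6)(96485 C/mol)(+1.4617 V) = −846 kJ/mol.

−846 kJ/mol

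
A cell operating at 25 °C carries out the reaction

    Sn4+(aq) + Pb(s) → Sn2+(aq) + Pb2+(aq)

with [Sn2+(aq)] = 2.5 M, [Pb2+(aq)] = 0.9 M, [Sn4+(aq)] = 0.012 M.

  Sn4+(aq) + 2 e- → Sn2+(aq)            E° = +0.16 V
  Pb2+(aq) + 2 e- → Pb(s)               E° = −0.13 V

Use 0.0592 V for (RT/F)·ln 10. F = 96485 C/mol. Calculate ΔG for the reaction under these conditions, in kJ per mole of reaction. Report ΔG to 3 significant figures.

−43.0 kJ/mol

E°cell = +0.16 − (−0.13) = +0.29 V; the balanced reaction transfers n = 2 electrons.
Here Q = ([Sn2+(aq)]·[Pb2+(aq)]) / [Sn4+(aq)] = 188 (log Q = 2.273), giving E = +0.29 − (0.0592/2)·(2.273) = +0.2227 V.
Then ΔG = −nFE = −2 × 96485 × +0.2227 J/mol = −43.0 kJ/mol.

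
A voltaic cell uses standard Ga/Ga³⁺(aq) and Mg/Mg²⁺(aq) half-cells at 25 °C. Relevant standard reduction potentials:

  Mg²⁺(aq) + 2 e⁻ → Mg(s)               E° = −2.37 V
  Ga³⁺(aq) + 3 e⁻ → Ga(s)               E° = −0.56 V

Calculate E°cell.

+1.81 V

Of the two couples in this cell, the one with the more positive reduction potential is reduced at the cathode: here that is Ga³⁺/Ga (−0.56 V); Mg²⁺/Mg (−2.37 V) is the anode.
E°cell = E°(cathode) − E°(anode) = −0.56 − (−2.37) = +1.81 V.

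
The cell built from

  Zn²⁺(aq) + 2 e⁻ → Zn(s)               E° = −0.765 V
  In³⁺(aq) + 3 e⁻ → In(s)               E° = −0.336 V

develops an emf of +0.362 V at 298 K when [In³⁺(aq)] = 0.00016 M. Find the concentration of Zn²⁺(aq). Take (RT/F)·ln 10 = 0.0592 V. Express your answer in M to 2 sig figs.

The In³⁺/In couple has the larger reduction potential, so it is the cathode: E°cell = −0.336 − (−0.765) = +0.429 V and n = 6.
Rearranging E = E° − (0.0592/n)·log Q gives log Q = 6(+0.429 − (+0.362))/0.0592 = 6.791.
For 2 In³⁺(aq) + 3 Zn(s) → 2 In(s) + 3 Zn²⁺(aq), the reaction quotient is Q = [Zn²⁺(aq)]^3 / [In³⁺(aq)]^2.
Substituting the known concentrations and solving, log [Zn²⁺(aq)] = −0.267 and [Zn²⁺(aq)] = 0.54 M.

0.54 M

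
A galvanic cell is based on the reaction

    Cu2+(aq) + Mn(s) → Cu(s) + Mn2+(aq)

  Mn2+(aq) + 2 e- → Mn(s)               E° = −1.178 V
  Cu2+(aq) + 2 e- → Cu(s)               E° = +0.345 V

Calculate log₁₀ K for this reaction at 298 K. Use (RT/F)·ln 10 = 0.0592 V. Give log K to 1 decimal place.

The Cu²⁺/Cu couple is reduced (cathode); E°cell = +0.345 − (−1.178) = +1.523 V with n = 2.
At equilibrium E = 0, so log K = nE°cell / 0.0592 = (2)(+1.523) / 0.0592 = 51.5.

log K = 51.5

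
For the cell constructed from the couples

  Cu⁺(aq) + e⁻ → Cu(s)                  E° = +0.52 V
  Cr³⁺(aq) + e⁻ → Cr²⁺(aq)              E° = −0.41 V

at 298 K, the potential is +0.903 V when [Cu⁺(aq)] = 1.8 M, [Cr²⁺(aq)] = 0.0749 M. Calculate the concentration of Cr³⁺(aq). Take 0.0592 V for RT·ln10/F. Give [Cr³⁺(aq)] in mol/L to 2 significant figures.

0.39 M

The Cu⁺/Cu couple has the larger reduction potential, so it is the cathode: E°cell = +0.52 − (−0.41) = +0.93 V and n = 1.
From the Nernst equation, log Q = n(E° − E)/0.0592 = 1·(+0.93 − (+0.903))/0.0592 = 0.456.
The balanced reaction is Cu⁺(aq) + Cr²⁺(aq) → Cu(s) + Cr³⁺(aq), so Q = [Cr³⁺(aq)] / ([Cu⁺(aq)]·[Cr²⁺(aq)]).
Substituting the known concentrations and solving, log [Cr³⁺(aq)] = −0.414 and [Cr³⁺(aq)] = 0.39 M.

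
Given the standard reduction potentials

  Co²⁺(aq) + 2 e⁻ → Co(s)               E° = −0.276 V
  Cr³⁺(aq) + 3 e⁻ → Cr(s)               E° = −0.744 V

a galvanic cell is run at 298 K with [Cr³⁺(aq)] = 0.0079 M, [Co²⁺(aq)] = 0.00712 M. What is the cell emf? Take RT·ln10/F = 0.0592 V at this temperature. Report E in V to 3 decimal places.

Co²⁺/Co is reduced (cathode, E° = −0.276 V) and Cr³⁺/Cr is oxidized (anode).
E°cell = −0.276 − (−0.744) = +0.468 V, with n = 6 electrons transferred.
The balanced reaction is 3 Co²⁺(aq) + 2 Cr(s) → 3 Co(s) + 2 Cr³⁺(aq), so Q = [Cr³⁺(aq)]^2 / [Co²⁺(aq)]^3 = 173 and log Q = 2.238.
By the Nernst equation, E = +0.468 − (0.0592/6)·(2.238) = +0.446 V.

+0.446 V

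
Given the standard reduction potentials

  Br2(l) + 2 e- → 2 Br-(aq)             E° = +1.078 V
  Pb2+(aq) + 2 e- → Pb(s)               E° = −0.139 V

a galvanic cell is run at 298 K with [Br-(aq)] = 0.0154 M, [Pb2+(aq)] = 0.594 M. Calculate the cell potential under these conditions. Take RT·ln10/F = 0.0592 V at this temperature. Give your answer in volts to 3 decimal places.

Since E°(Br₂/Br⁻) > E°(Pb²⁺/Pb), Br₂/Br⁻ serves as the cathode.
The standard potential is +1.078 − (−0.139) = +1.217 V and the balanced reaction transfers n = 2 electrons.
For the overall reaction Br2(l) + Pb(s) → 2 Br-(aq) + Pb2+(aq), Q = [Br-(aq)]^2·[Pb2+(aq)] = 0.000141, giving log Q = −3.851.
Applying E = E° − (RT ln10/nF)·log Q gives +1.217 − (0.0592/2)(−3.851) = +1.331 V.

+1.331 V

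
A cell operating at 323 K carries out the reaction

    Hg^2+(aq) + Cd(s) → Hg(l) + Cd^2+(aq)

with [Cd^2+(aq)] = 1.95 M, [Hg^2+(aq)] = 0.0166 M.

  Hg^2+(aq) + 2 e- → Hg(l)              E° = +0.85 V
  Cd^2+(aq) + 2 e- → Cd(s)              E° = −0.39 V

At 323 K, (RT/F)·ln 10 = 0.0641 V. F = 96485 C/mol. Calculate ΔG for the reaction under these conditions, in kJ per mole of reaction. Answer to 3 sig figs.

−226 kJ/mol

With Hg²⁺/Hg reduced at the cathode, E°cell = +0.85 − (−0.39) = +1.24 V and n = 2.
Q = [Cd^2+(aq)] / [Hg^2+(aq)] = 117, so log Q = 2.070 and E = +1.24 − (0.0641/2)(2.070) = +1.1737 V.
Then ΔG = −nFE = −2 × 96485 × +1.1737 J/mol = −226 kJ/mol.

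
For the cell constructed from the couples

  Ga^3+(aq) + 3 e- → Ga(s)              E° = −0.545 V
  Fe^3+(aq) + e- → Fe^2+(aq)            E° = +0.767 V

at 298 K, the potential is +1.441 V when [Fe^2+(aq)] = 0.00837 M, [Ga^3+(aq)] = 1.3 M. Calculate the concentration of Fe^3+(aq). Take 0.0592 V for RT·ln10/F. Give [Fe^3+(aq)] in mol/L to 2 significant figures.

Fe³⁺/Fe²⁺ is the cathode (higher E°); E°cell = +0.767 − (−0.545) = +1.312 V with n = 3.
From the Nernst equation, log Q = n(E° − E)/0.0592 = 3·(+1.312 − (+1.441))/0.0592 = −6.537.
For 3 Fe^3+(aq) + Ga(s) → 3 Fe^2+(aq) + Ga^3+(aq), the reaction quotient is Q = ([Fe^2+(aq)]^3·[Ga^3+(aq)]) / [Fe^3+(aq)]^3.
Isolating [Fe^3+(aq)] in Q = 10^{−6.537} yields log [Fe^3+(aq)] = 0.140, i.e. 1.4 M.

1.4 M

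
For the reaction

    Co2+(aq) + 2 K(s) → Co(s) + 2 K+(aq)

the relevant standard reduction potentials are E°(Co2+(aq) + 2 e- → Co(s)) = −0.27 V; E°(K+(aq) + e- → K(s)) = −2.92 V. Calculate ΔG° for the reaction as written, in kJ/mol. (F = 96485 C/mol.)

−511 kJ/mol

In the reaction as written Co2+(aq) is reduced, so the Co²⁺/Co couple is the cathode and K⁺/K is the anode.
E°cell = −0.27 − (−2.92) = +2.65 V; balancing electrons gives n = 2.
ΔG° = −nFE°cell = −(2)(96485)(+2.65) J/mol = −511 kJ/mol.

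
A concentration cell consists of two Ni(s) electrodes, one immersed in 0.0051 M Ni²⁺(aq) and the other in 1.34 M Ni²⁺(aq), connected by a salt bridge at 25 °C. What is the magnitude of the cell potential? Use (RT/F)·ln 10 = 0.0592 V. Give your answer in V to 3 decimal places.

For a concentration cell E°cell = 0, since both electrodes use the same couple.
The compartment with the higher Ni²⁺(aq) concentration (1.34 M) acts as the cathode; ions are reduced there and produced at the dilute (0.0051 M) anode.
With n = 2, Ecell = −(0.0592/2)·log([dilute]/[conc]) = −(0.0592/2)·log(0.0051/1.34) = +0.072 V.

0.072 V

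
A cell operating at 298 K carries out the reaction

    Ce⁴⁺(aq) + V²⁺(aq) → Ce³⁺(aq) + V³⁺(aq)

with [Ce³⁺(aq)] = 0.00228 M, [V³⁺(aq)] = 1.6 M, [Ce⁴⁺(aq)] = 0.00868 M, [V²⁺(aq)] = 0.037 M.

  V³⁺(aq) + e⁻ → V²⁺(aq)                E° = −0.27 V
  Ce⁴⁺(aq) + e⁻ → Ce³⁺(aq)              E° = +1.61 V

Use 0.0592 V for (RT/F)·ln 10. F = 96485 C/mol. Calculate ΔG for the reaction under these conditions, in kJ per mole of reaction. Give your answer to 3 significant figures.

With Ce⁴⁺/Ce³⁺ reduced at the cathode, E°cell = +1.61 − (−0.27) = +1.88 V and n = 1.
Here Q = ([Ce³⁺(aq)]·[V³⁺(aq)]) / ([Ce⁴⁺(aq)]·[V²⁺(aq)]) = 11.4 (log Q = 1.055), giving E = +1.88 − (0.0592/1)·(1.055) = +1.8175 V.
Finally ΔG = −nFE = −(1)(96485 C/mol)(+1.8175 V) = −175 kJ/mol.

−175 kJ/mol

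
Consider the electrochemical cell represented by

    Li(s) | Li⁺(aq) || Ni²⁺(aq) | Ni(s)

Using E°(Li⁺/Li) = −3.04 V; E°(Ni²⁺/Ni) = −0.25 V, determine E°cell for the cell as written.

By convention the left-hand electrode in cell notation is the anode (oxidation) and the right-hand electrode is the cathode (reduction).
E°cell = E°(right) − E°(left) = −0.25 − (−3.04) = +2.79 V.

+2.79 V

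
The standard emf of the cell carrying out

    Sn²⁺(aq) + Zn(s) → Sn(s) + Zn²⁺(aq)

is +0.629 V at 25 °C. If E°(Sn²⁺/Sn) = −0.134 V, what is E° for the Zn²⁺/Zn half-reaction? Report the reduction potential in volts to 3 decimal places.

−0.763 V

In the reaction as written the Sn²⁺/Sn couple is reduced (cathode) and Zn²⁺/Zn is oxidized (anode), so E°cell = E°(Sn²⁺/Sn) − E°(Zn²⁺/Zn).
E°(Zn²⁺/Zn) = E°(cathode) − E°cell = −0.134 − (+0.629) = −0.763 V.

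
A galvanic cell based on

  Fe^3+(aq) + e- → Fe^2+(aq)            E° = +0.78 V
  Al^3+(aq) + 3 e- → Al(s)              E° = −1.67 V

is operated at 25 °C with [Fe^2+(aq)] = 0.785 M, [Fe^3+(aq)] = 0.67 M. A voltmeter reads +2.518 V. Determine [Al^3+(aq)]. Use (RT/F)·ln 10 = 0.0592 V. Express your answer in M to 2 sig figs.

0.00022 M

With Fe³⁺/Fe²⁺ at the cathode and Al³⁺/Al at the anode, E°cell = +0.78 − (−1.67) = +2.45 V (n = 3).
Since E = E° − (0.0592/n)·log Q, log Q = n(E° − E)/0.0592 = −3.446.
Balancing electrons gives 3 Fe^3+(aq) + Al(s) → 3 Fe^2+(aq) + Al^3+(aq); thus Q = ([Fe^2+(aq)]^3·[Al^3+(aq)]) / [Fe^3+(aq)]^3.
Substituting the known concentrations and solving, log [Al^3+(aq)] = −3.652 and [Al^3+(aq)] = 0.00022 M.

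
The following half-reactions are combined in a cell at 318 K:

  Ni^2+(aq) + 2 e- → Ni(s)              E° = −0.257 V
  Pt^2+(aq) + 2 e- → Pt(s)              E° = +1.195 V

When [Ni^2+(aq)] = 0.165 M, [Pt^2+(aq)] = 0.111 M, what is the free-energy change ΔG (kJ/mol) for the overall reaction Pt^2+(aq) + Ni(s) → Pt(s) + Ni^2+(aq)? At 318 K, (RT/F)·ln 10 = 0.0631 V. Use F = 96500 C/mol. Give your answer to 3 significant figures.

E°cell = +1.195 − (−0.257) = +1.452 V; the balanced reaction transfers n = 2 electrons.
The reaction quotient is [Ni^2+(aq)] / [Pt^2+(aq)] = 1.49; by Nernst, E = +1.452 − (0.0631/2)(0.172) = +1.4466 V.
Then ΔG = −nFE = −2 × 96500 × +1.4466 J/mol = −279 kJ/mol.

−279 kJ/mol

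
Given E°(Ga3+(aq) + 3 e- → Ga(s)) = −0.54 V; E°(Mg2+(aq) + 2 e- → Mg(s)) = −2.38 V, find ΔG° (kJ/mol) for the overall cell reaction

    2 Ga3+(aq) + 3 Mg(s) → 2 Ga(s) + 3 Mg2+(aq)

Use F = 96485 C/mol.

In the reaction as written Ga3+(aq) is reduced, so the Ga³⁺/Ga couple is the cathode and Mg²⁺/Mg is the anode.
E°cell = −0.54 − (−2.38) = +1.84 V; balancing electrons gives n = 6.
ΔG° = −nFE°cell = −(6)(96485)(+1.84) J/mol = −1065 kJ/mol.

−1065 kJ/mol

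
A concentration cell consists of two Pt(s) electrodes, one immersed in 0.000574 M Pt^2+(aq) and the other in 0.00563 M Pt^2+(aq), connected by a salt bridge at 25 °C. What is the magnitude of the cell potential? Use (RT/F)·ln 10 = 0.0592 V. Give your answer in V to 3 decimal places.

0.029 V

For a concentration cell E°cell = 0, since both electrodes use the same couple.
The compartment with the higher Pt^2+(aq) concentration (0.00563 M) acts as the cathode; ions are reduced there and produced at the dilute (0.000574 M) anode.
With n = 2, Ecell = −(0.0592/2)·log([dilute]/[conc]) = −(0.0592/2)·log(0.000574/0.00563) = +0.029 V.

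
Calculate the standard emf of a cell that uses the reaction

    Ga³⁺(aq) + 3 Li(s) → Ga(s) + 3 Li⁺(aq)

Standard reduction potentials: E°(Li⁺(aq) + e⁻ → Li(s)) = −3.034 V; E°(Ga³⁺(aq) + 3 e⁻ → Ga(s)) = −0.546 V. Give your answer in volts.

Ga³⁺(aq) gains electrons, so the Ga³⁺/Ga couple is the cathode; the Li⁺/Li couple is the anode.
E°cell = E°(cathode) − E°(anode) = −0.546 − (−3.034) = +2.488 V.
The positive value indicates the reaction is spontaneous as written.

+2.488 V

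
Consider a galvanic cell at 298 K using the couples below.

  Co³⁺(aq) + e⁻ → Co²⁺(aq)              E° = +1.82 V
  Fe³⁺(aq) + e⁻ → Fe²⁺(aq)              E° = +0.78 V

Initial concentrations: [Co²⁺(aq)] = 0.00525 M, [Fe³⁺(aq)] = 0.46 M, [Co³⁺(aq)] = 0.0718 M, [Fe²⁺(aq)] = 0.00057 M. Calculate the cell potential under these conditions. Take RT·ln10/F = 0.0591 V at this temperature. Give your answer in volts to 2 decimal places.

Co³⁺/Co²⁺ is reduced (cathode, E° = +1.82 V) and Fe³⁺/Fe²⁺ is oxidized (anode).
E°cell = +1.82 − (+0.78) = +1.04 V, with n = 1 electron transferred.
Balancing gives Co³⁺(aq) + Fe²⁺(aq) → Co²⁺(aq) + Fe³⁺(aq); hence Q = ([Co²⁺(aq)]·[Fe³⁺(aq)]) / ([Co³⁺(aq)]·[Fe²⁺(aq)]) = 59 (log Q = 1.771).
By the Nernst equation, E = +1.04 − (0.0591/1)·(1.771) = +0.94 V.

+0.94 V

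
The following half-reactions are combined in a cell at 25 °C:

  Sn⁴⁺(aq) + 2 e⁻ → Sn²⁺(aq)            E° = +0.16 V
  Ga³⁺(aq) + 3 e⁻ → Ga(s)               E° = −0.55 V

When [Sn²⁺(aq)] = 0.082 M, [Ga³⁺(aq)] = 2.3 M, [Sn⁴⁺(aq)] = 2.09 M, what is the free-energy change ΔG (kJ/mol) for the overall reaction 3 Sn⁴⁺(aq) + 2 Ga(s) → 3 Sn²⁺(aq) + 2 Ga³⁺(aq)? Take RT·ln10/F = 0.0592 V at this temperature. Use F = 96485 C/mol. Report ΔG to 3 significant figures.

−431 kJ/mol

The standard cell potential is +0.16 − (−0.55) = +0.71 V, with n = 6 electrons in the balanced equation.
Q = ([Sn²⁺(aq)]^3·[Ga³⁺(aq)]^2) / [Sn⁴⁺(aq)]^3 = 0.000319, so log Q = −3.496 and E = +0.71 − (0.0592/6)(−3.496) = +0.7445 V.
Finally ΔG = −nFE = −(6)(96485 C/mol)(+0.7445 V) = −431 kJ/mol.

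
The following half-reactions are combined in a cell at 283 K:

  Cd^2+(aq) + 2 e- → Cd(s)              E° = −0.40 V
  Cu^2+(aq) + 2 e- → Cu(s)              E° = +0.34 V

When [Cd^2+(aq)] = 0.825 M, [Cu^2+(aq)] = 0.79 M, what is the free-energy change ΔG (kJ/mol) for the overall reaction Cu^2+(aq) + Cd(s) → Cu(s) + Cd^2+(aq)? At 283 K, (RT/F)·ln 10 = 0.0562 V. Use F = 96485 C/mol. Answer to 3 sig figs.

−143 kJ/mol

With Cu²⁺/Cu reduced at the cathode, E°cell = +0.34 − (−0.40) = +0.74 V and n = 2.
Here Q = [Cd^2+(aq)] / [Cu^2+(aq)] = 1.04 (log Q = 0.019), giving E = +0.74 − (0.0562/2)·(0.019) = +0.7395 V.
Then ΔG = −nFE = −2 × 96485 × +0.7395 J/mol = −143 kJ/mol.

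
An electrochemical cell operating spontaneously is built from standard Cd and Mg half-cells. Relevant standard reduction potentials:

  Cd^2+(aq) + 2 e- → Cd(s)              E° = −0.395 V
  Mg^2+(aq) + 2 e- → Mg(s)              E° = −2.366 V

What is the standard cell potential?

+1.971 V

The Cd²⁺/Cd couple has the higher E°, so Cd ion is reduced (cathode) and Mg is oxidized (anode).
E°cell = E°(cathode) − E°(anode) = −0.395 − (−2.366) = +1.971 V.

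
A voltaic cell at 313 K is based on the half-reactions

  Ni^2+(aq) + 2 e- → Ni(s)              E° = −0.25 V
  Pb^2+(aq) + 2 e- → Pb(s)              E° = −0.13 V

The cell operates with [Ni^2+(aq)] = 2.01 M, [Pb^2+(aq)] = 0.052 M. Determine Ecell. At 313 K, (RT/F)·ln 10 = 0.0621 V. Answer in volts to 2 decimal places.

Pb²⁺/Pb is reduced (cathode, E° = −0.13 V) and Ni²⁺/Ni is oxidized (anode).
E°cell = E°cat − E°an = −0.13 − (−0.25) = +0.12 V; n = 2.
For the overall reaction Pb^2+(aq) + Ni(s) → Pb(s) + Ni^2+(aq), Q = [Ni^2+(aq)] / [Pb^2+(aq)] = 38.7, giving log Q = 1.587.
E = E° − (0.0621/n)·log Q = +0.12 − (0.0621/2)(1.587) = +0.07 V.

+0.07 V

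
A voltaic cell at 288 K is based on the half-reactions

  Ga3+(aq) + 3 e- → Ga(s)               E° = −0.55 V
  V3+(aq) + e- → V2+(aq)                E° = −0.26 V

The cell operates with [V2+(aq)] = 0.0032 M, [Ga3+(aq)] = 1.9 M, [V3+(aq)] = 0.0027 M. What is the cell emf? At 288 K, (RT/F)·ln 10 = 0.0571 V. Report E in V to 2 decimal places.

+0.28 V

The V³⁺/V²⁺ couple has the more positive E°, so it is the cathode; Ga³⁺/Ga is the anode.
The standard potential is −0.26 − (−0.55) = +0.29 V and the balanced reaction transfers n = 3 electrons.
For the overall reaction 3 V3+(aq) + Ga(s) → 3 V2+(aq) + Ga3+(aq), Q = ([V2+(aq)]^3·[Ga3+(aq)]) / [V3+(aq)]^3 = 3.16, giving log Q = 0.500.
E = E° − (0.0571/n)·log Q = +0.29 − (0.0571/3)(0.500) = +0.28 V.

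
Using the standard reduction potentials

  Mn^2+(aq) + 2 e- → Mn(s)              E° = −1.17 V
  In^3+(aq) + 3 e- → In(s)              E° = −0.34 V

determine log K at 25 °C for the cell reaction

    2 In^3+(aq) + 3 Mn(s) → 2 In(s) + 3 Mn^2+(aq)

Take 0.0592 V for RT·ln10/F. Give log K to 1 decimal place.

log K = 84.1

The In³⁺/In couple is reduced (cathode); E°cell = −0.34 − (−1.17) = +0.83 V with n = 6.
At equilibrium E = 0, so log K = nE°cell / 0.0592 = (6)(+0.83) / 0.0592 = 84.1.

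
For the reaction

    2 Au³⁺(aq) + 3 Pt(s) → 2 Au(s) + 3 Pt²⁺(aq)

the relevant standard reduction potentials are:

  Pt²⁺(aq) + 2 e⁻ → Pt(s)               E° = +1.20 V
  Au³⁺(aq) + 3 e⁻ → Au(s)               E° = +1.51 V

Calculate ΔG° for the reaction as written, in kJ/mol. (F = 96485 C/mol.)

In the reaction as written Au³⁺(aq) is reduced, so the Au³⁺/Au couple is the cathode and Pt²⁺/Pt is the anode.
E°cell = +1.51 − (+1.20) = +0.31 V; balancing electrons gives n = 6.
ΔG° = −nFE°cell = −(6)(96485)(+0.31) J/mol = −179 kJ/mol.

−179 kJ/mol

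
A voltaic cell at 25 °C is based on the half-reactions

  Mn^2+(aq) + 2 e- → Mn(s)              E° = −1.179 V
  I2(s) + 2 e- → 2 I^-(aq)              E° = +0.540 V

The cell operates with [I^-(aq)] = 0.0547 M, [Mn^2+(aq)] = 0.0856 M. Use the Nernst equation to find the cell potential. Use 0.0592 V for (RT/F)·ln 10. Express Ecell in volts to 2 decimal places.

+1.83 V

The I₂/I⁻ couple has the more positive E°, so it is the cathode; Mn²⁺/Mn is the anode.
The standard potential is +0.540 − (−1.179) = +1.719 V and the balanced reaction transfers n = 2 electrons.
For the overall reaction I2(s) + Mn(s) → 2 I^-(aq) + Mn^2+(aq), Q = [I^-(aq)]^2·[Mn^2+(aq)] = 0.000256, giving log Q = −3.592.
E = E° − (0.0592/n)·log Q = +1.719 − (0.0592/2)(−3.592) = +1.83 V.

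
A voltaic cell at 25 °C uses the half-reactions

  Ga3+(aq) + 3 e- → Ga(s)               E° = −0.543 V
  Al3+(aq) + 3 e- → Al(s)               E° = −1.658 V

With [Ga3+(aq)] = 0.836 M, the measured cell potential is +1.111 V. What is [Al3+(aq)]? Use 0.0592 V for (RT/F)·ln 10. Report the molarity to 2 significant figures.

1.3 M

With Ga³⁺/Ga at the cathode and Al³⁺/Al at the anode, E°cell = −0.543 − (−1.658) = +1.115 V (n = 3).
Rearranging E = E° − (0.0592/n)·log Q gives log Q = 3(+1.115 − (+1.111))/0.0592 = 0.203.
Balancing electrons gives Ga3+(aq) + Al(s) → Ga(s) + Al3+(aq); thus Q = [Al3+(aq)] / [Ga3+(aq)].
Solving for the unknown gives log [Al3+(aq)] = 0.125, so [Al3+(aq)] ≈ 1.3 M.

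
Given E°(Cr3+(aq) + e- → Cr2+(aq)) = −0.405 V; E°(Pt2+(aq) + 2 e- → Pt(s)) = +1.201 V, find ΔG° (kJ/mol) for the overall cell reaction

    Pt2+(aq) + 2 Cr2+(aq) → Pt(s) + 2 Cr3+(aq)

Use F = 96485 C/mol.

In the reaction as written Pt2+(aq) is reduced, so the Pt²⁺/Pt couple is the cathode and Cr³⁺/Cr²⁺ is the anode.
E°cell = +1.201 − (−0.405) = +1.606 V; balancing electrons gives n = 2.
ΔG° = −nFE°cell = −(2)(96485)(+1.606) J/mol = −310 kJ/mol.

−310 kJ/mol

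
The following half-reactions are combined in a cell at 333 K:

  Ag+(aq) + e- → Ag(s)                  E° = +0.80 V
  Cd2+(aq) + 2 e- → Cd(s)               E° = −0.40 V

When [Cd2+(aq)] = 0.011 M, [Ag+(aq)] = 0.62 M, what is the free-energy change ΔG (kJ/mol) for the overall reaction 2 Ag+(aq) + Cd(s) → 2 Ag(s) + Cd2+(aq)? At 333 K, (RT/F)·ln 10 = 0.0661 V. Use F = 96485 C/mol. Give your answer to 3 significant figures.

−241 kJ/mol

The standard cell potential is +0.80 − (−0.40) = +1.20 V, with n = 2 electrons in the balanced equation.
Q = [Cd2+(aq)] / [Ag+(aq)]^2 = 0.0286, so log Q = −1.543 and E = +1.20 − (0.0661/2)(−1.543) = +1.2510 V.
ΔG = −nFE = −(2)(96485)(+1.2510) J/mol = −241 kJ/mol.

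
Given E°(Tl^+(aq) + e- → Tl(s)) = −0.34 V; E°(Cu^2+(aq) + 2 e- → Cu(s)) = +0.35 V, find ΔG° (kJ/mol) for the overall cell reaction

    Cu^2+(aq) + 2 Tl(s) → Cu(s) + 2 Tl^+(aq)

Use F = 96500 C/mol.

In the reaction as written Cu^2+(aq) is reduced, so the Cu²⁺/Cu couple is the cathode and Tl⁺/Tl is the anode.
E°cell = +0.35 − (−0.34) = +0.69 V; balancing electrons gives n = 2.
ΔG° = −nFE°cell = −(2)(96500)(+0.69) J/mol = −133 kJ/mol.

−133 kJ/mol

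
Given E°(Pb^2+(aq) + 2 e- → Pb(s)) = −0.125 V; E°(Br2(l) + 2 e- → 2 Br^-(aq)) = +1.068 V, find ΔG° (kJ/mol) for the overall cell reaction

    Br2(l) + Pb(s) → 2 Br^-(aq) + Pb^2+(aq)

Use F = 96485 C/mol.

−230 kJ/mol

In the reaction as written Br2(l) is reduced, so the Br₂/Br⁻ couple is the cathode and Pb²⁺/Pb is the anode.
E°cell = +1.068 − (−0.125) = +1.193 V; balancing electrons gives n = 2.
ΔG° = −nFE°cell = −(2)(96485)(+1.193) J/mol = −230 kJ/mol.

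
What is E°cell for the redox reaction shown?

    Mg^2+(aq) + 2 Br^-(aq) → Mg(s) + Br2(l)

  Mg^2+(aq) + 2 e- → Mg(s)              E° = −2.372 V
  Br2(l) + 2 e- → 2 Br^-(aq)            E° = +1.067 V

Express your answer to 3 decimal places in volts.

Mg^2+(aq) gains electrons, so the Mg²⁺/Mg couple is the cathode; the Br₂/Br⁻ couple is the anode.
E°cell = E°(cathode) − E°(anode) = −2.372 − (+1.067) = −3.439 V.

−3.439 V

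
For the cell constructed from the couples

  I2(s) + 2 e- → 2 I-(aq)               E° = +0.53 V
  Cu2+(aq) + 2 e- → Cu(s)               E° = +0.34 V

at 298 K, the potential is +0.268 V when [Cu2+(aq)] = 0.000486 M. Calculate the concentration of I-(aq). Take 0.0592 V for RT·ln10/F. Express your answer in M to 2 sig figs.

2.2 M

With I₂/I⁻ at the cathode and Cu²⁺/Cu at the anode, E°cell = +0.53 − (+0.34) = +0.19 V (n = 2).
Since E = E° − (0.0592/n)·log Q, log Q = n(E° − E)/0.0592 = −2.635.
Balancing electrons gives I2(s) + Cu(s) → 2 I-(aq) + Cu2+(aq); thus Q = [I-(aq)]^2·[Cu2+(aq)].
Substituting the known concentrations and solving, log [I-(aq)] = 0.339 and [I-(aq)] = 2.2 M.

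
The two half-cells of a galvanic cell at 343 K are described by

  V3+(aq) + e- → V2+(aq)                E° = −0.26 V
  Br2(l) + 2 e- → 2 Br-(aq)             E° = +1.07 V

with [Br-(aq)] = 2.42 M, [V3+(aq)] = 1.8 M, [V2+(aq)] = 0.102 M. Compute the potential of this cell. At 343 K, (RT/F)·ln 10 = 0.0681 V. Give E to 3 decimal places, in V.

The Br₂/Br⁻ couple has the more positive E°, so it is the cathode; V³⁺/V²⁺ is the anode.
E°cell = E°cat − E°an = +1.07 − (−0.26) = +1.33 V; n = 2.
The balanced reaction is Br2(l) + 2 V2+(aq) → 2 Br-(aq) + 2 V3+(aq), so Q = ([Br-(aq)]^2·[V3+(aq)]^2) / [V2+(aq)]^2 = 1.82×10^3 and log Q = 3.261.
By the Nernst equation, E = +1.33 − (0.0681/2)·(3.261) = +1.219 V.

+1.219 V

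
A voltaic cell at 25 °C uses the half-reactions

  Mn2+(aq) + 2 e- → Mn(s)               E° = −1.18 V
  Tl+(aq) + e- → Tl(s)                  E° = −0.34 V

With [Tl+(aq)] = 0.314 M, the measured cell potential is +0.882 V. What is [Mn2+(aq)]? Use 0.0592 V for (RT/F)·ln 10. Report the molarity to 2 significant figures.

0.0038 M

With Tl⁺/Tl at the cathode and Mn²⁺/Mn at the anode, E°cell = −0.34 − (−1.18) = +0.84 V (n = 2).
Since E = E° − (0.0592/n)·log Q, log Q = n(E° − E)/0.0592 = −1.419.
For 2 Tl+(aq) + Mn(s) → 2 Tl(s) + Mn2+(aq), the reaction quotient is Q = [Mn2+(aq)] / [Tl+(aq)]^2.
Solving for the unknown gives log [Mn2+(aq)] = −2.425, so [Mn2+(aq)] ≈ 0.0038 M.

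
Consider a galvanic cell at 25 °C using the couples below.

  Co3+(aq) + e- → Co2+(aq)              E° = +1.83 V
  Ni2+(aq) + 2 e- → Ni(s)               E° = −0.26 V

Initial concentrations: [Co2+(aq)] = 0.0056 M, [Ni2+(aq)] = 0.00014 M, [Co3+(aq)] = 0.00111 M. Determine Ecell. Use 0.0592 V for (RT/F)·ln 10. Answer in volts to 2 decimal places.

Since E°(Co³⁺/Co²⁺) > E°(Ni²⁺/Ni), Co³⁺/Co²⁺ serves as the cathode.
E°cell = +1.83 − (−0.26) = +2.09 V, with n = 2 electrons transferred.
For the overall reaction 2 Co3+(aq) + Ni(s) → 2 Co2+(aq) + Ni2+(aq), Q = ([Co2+(aq)]^2·[Ni2+(aq)]) / [Co3+(aq)]^2 = 0.00356, giving log Q = −2.448.
By the Nernst equation, E = +2.09 − (0.0592/2)·(−2.448) = +2.16 V.

+2.16 V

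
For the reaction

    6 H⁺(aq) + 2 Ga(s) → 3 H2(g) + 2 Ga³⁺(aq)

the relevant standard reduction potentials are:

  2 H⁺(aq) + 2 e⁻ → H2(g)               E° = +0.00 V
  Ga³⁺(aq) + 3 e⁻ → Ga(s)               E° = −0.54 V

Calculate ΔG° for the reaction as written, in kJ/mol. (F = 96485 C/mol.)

−313 kJ/mol

In the reaction as written H⁺(aq) is reduced, so the 2H⁺/H₂ couple is the cathode and Ga³⁺/Ga is the anode.
E°cell = +0.00 − (−0.54) = +0.54 V; balancing electrons gives n = 6.
ΔG° = −nFE°cell = −(6)(96485)(+0.54) J/mol = −313 kJ/mol.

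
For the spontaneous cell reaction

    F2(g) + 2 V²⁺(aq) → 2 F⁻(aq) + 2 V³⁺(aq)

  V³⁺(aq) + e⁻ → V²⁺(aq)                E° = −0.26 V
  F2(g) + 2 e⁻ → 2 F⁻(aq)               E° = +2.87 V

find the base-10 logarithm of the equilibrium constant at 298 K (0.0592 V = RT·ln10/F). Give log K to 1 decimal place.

log K = 105.7

The F₂/F⁻ couple is reduced (cathode); E°cell = +2.87 − (−0.26) = +3.13 V with n = 2.
At equilibrium E = 0, so log K = nE°cell / 0.0592 = (2)(+3.13) / 0.0592 = 105.7.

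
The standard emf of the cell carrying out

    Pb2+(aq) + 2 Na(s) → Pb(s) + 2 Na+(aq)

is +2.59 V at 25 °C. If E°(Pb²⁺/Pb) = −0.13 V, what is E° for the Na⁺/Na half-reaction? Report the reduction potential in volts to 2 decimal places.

In the reaction as written the Pb²⁺/Pb couple is reduced (cathode) and Na⁺/Na is oxidized (anode), so E°cell = E°(Pb²⁺/Pb) − E°(Na⁺/Na).
E°(Na⁺/Na) = E°(cathode) − E°cell = −0.13 − (+2.59) = −2.72 V.

−2.72 V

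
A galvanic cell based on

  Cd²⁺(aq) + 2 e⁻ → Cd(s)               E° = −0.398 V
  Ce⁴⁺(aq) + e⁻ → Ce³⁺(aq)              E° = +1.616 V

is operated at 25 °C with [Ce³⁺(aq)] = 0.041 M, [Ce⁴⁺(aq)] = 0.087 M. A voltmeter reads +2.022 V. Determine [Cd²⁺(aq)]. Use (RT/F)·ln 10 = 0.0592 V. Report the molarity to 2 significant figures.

2.4 M

With Ce⁴⁺/Ce³⁺ at the cathode and Cd²⁺/Cd at the anode, E°cell = +1.616 − (−0.398) = +2.014 V (n = 2).
Rearranging E = E° − (0.0592/n)·log Q gives log Q = 2(+2.014 − (+2.022))/0.0592 = −0.270.
For 2 Ce⁴⁺(aq) + Cd(s) → 2 Ce³⁺(aq) + Cd²⁺(aq), the reaction quotient is Q = ([Ce³⁺(aq)]^2·[Cd²⁺(aq)]) / [Ce⁴⁺(aq)]^2.
Isolating [Cd²⁺(aq)] in Q = 10^{−0.270} yields log [Cd²⁺(aq)] = 0.383, i.e. 2.4 M.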